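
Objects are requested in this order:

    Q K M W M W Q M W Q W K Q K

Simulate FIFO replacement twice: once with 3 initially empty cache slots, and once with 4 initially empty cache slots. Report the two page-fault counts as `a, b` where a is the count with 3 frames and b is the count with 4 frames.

6, 4

3 frames: F F F F . . F . . . . F . . → 6 faults.
4 frames: F F F F . . . . . . . . . . → 4 faults.
4 < 6: adding a frame reduced faults, as is typical.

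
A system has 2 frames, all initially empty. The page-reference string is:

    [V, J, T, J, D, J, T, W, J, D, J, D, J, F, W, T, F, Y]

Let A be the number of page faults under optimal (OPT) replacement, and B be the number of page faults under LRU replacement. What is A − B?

-2

Under OPT: F F F . F . F F . F . . . F F F . F → 11 faults.
Under LRU: F F F . F . F F F F . . . F F F F F → 13 faults.
A − B = 11 − 13 = -2.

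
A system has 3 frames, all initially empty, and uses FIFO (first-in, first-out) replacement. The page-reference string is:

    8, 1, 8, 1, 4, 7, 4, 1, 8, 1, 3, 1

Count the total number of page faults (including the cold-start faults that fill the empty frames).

7

8 -> fault, frames (8)
1 -> fault, frames (8 1)
8 -> hit
1 -> hit
4 -> fault, frames (8 1 4)
7 -> fault, evict 8, frames (1 4 7)
4 -> hit
1 -> hit
8 -> fault, evict 1, frames (4 7 8)
1 -> fault, evict 4, frames (7 8 1)
3 -> fault, evict 7, frames (8 1 3)
1 -> hit
Page faults: 7.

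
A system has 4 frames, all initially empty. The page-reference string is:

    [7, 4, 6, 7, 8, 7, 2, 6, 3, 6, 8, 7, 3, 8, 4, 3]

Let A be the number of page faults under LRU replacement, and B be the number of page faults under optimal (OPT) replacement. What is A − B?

Under LRU: F F F . F . F . F . F F . . F . → 9 faults.
Under OPT: F F F . F . F . F . . . . . F . → 7 faults.
A − B = 9 − 7 = 2.

2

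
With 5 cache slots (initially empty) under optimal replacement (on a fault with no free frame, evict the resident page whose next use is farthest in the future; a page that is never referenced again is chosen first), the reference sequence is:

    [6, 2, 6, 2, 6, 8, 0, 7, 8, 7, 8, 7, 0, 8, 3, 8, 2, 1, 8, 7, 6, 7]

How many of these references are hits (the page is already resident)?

15

6 -> fault, frames (6)
2 -> fault, frames (6 2)
6 -> hit
2 -> hit
6 -> hit
8 -> fault, frames (6 2 8)
0 -> fault, frames (6 2 8 0)
7 -> fault, frames (6 2 8 0 7)
8 -> hit
7 -> hit
8 -> hit
7 -> hit
0 -> hit
8 -> hit
3 -> fault, evict 0, frames (6 2 8 7 3)
8 -> hit
2 -> hit
1 -> fault, evict 3, frames (6 2 8 7 1)
8 -> hit
7 -> hit
6 -> hit
7 -> hit
Hits: 15.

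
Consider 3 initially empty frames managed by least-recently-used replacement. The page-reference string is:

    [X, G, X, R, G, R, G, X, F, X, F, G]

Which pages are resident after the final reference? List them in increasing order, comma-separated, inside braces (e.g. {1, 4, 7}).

{F, G, X}

X → fault, frames {X}
G → fault, frames {X,G}
X → hit
R → fault, frames {G,X,R}
G → hit
R → hit
G → hit
X → hit
F → fault, evict R, frames {G,X,F}
X → hit
F → hit
G → hit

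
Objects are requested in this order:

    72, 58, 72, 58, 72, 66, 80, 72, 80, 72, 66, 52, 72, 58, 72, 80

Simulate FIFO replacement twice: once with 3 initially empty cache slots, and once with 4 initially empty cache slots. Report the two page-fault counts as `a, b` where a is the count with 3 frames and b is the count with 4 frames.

8, 7

3 frames: F F . . . F F F . . . F . F . F → 8 faults.
4 frames: F F . . . F F . . . . F F F . . → 7 faults.
7 < 8: adding a frame reduced faults, as is typical.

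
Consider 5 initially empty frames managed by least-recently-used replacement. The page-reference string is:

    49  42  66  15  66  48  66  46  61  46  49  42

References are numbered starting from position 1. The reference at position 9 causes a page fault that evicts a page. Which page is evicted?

pos 1: 49 -> fault, frames [49]
pos 2: 42 -> fault, frames [49, 42]
pos 3: 66 -> fault, frames [49, 42, 66]
pos 4: 15 -> fault, frames [49, 42, 66, 15]
pos 5: 66 -> hit
pos 6: 48 -> fault, frames [49, 42, 15, 66, 48]
pos 7: 66 -> hit
pos 8: 46 -> fault, evict 49, frames [42, 15, 48, 66, 46]
pos 9: 61 -> fault, evict 42, frames [15, 48, 66, 46, 61]
At position 9, page 42 is evicted.

42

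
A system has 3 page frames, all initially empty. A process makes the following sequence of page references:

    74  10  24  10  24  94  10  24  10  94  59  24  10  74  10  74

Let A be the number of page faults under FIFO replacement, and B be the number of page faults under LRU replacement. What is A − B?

-1

Under FIFO: F F F . . F . . . . F . F F . . → 7 faults.
Under LRU: F F F . . F . . . . F F F F . . → 8 faults.
A − B = 7 − 8 = -1.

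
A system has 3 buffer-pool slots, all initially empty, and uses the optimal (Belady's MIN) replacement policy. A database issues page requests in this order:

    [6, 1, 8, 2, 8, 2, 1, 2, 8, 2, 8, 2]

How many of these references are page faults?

4

6 -> fault, frames {6}
1 -> fault, frames {6,1}
8 -> fault, frames {6,1,8}
2 -> fault, evict 6, frames {1,8,2}
8 -> hit
2 -> hit
1 -> hit
2 -> hit
8 -> hit
2 -> hit
8 -> hit
2 -> hit
Page faults: 4.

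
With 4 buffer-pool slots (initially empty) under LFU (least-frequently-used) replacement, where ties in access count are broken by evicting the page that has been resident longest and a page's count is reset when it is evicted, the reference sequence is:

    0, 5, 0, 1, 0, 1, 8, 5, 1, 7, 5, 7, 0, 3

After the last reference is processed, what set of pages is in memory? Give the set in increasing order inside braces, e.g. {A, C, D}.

{0, 1, 3, 5}

0 → miss, frames [0]
5 → miss, frames [0, 5]
0 → hit
1 → miss, frames [0, 5, 1]
0 → hit
1 → hit
8 → miss, frames [0, 5, 1, 8]
5 → hit
1 → hit
7 → miss, evict 8, frames [0, 5, 1, 7]
5 → hit
7 → hit
0 → hit
3 → miss, evict 7, frames [0, 5, 1, 3]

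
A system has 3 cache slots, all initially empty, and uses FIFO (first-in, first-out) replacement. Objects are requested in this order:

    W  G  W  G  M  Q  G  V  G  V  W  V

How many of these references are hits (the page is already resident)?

5

W -> fault, frames [W]
G -> fault, frames [W, G]
W -> hit
G -> hit
M -> fault, frames [W, G, M]
Q -> fault, evict W, frames [G, M, Q]
G -> hit
V -> fault, evict G, frames [M, Q, V]
G -> fault, evict M, frames [Q, V, G]
V -> hit
W -> fault, evict Q, frames [V, G, W]
V -> hit
Hits: 5.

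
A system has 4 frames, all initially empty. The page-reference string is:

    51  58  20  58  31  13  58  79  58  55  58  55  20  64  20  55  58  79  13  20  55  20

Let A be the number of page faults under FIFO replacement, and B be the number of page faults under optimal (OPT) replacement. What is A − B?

4

Under FIFO: F F F . F F . F F F . . F F . . . F F . F F → 14 faults.
Under OPT: F F F . F F . F . F . . . F . . . F F . . . → 10 faults.
A − B = 14 − 10 = 4.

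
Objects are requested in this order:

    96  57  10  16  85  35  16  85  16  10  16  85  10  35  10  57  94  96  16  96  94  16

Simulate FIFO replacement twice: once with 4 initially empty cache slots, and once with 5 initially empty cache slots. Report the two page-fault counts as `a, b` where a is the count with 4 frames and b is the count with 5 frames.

10, 8

4 frames: F F F F F F . . . . . . . . . F F F F . . . → 10 faults.
5 frames: F F F F F F . . . . . . . . . . F F . . . . → 8 faults.
8 < 10: adding a frame reduced faults, as is typical.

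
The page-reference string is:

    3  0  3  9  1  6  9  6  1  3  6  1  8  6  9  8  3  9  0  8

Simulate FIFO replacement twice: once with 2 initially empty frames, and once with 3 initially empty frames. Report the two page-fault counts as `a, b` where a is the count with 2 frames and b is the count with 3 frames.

18, 9

2 frames: F F . F F F F . F F F F F F F F F F F F → 18 faults.
3 frames: F F . F F F . . . F . . F . F . . . F . → 9 faults.
9 < 18: adding a frame reduced faults, as is typical.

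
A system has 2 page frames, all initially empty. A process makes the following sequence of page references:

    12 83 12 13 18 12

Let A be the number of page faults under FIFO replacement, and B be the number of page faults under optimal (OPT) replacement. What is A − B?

1

Under FIFO: F F . F F F → 5 faults.
Under OPT: F F . F F . → 4 faults.
A − B = 5 − 4 = 1.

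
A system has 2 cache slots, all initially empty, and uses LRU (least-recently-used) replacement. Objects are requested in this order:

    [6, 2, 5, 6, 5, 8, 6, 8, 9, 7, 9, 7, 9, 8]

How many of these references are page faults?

9

6: miss, frames (6)
2: miss, frames (6 2)
5: miss, evict 6, frames (2 5)
6: miss, evict 2, frames (5 6)
5: hit
8: miss, evict 6, frames (5 8)
6: miss, evict 5, frames (8 6)
8: hit
9: miss, evict 6, frames (8 9)
7: miss, evict 8, frames (9 7)
9: hit
7: hit
9: hit
8: miss, evict 7, frames (9 8)
Page faults: 9.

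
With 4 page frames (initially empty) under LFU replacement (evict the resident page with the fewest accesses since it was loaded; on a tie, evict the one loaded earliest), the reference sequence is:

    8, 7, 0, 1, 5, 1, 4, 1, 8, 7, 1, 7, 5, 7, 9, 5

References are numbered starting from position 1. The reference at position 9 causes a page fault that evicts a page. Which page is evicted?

pos 1: 8 -> miss, frames (8)
pos 2: 7 -> miss, frames (8 7)
pos 3: 0 -> miss, frames (8 7 0)
pos 4: 1 -> miss, frames (8 7 0 1)
pos 5: 5 -> miss, evict 8, frames (7 0 1 5)
pos 6: 1 -> hit
pos 7: 4 -> miss, evict 7, frames (0 1 5 4)
pos 8: 1 -> hit
pos 9: 8 -> miss, evict 0, frames (1 5 4 8)
At position 9, page 0 is evicted.

0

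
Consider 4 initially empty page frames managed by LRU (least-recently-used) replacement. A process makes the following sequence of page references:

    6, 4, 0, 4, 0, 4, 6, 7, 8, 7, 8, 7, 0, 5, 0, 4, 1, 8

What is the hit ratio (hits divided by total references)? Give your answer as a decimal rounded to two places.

0.44

6 → miss, frames (6)
4 → miss, frames (6 4)
0 → miss, frames (6 4 0)
4 → hit
0 → hit
4 → hit
6 → hit
7 → miss, frames (0 4 6 7)
8 → miss, evict 0, frames (4 6 7 8)
7 → hit
8 → hit
7 → hit
0 → miss, evict 4, frames (6 8 7 0)
5 → miss, evict 6, frames (8 7 0 5)
0 → hit
4 → miss, evict 8, frames (7 5 0 4)
1 → miss, evict 7, frames (5 0 4 1)
8 → miss, evict 5, frames (0 4 1 8)
Hits: 8 of 18 references → 8/18 = 0.4444.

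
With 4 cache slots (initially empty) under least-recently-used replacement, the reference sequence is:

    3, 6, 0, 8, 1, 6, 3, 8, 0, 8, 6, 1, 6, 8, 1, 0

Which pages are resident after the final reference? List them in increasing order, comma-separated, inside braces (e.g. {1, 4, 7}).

3 -> miss, frames [3]
6 -> miss, frames [3, 6]
0 -> miss, frames [3, 6, 0]
8 -> miss, frames [3, 6, 0, 8]
1 -> miss, evict 3, frames [6, 0, 8, 1]
6 -> hit
3 -> miss, evict 0, frames [8, 1, 6, 3]
8 -> hit
0 -> miss, evict 1, frames [6, 3, 8, 0]
8 -> hit
6 -> hit
1 -> miss, evict 3, frames [0, 8, 6, 1]
6 -> hit
8 -> hit
1 -> hit
0 -> hit

{0, 1, 6, 8}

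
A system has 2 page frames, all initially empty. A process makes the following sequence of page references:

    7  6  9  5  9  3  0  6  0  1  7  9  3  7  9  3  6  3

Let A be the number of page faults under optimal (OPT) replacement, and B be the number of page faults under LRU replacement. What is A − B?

Under OPT: F F F F . F F F . F F F F . F . F . → 13 faults.
Under LRU: F F F F . F F F . F F F F F F F F . → 15 faults.
A − B = 13 − 15 = -2.

-2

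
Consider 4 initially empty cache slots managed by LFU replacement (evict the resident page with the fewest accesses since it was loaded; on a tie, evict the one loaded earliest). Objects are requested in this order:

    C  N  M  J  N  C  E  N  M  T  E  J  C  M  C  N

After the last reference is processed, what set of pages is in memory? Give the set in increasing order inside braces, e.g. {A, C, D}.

C -> miss, frames [C]
N -> miss, frames [C, N]
M -> miss, frames [C, N, M]
J -> miss, frames [C, N, M, J]
N -> hit
C -> hit
E -> miss, evict M, frames [C, N, J, E]
N -> hit
M -> miss, evict J, frames [C, N, E, M]
T -> miss, evict E, frames [C, N, M, T]
E -> miss, evict M, frames [C, N, T, E]
J -> miss, evict T, frames [C, N, E, J]
C -> hit
M -> miss, evict E, frames [C, N, J, M]
C -> hit
N -> hit

{C, J, M, N}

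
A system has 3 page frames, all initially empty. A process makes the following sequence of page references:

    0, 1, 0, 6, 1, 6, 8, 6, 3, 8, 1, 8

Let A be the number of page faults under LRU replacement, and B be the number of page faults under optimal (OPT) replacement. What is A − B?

1

Under LRU: F F . F . . F . F . F . → 6 faults.
Under OPT: F F . F . . F . F . . . → 5 faults.
A − B = 6 − 5 = 1.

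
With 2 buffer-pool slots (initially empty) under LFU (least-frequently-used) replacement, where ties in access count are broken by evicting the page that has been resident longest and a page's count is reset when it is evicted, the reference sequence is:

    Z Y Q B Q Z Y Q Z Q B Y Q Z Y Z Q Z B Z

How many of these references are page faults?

Z -> fault, frames [Z]
Y -> fault, frames [Z, Y]
Q -> fault, evict Z, frames [Y, Q]
B -> fault, evict Y, frames [Q, B]
Q -> hit
Z -> fault, evict B, frames [Q, Z]
Y -> fault, evict Z, frames [Q, Y]
Q -> hit
Z -> fault, evict Y, frames [Q, Z]
Q -> hit
B -> fault, evict Z, frames [Q, B]
Y -> fault, evict B, frames [Q, Y]
Q -> hit
Z -> fault, evict Y, frames [Q, Z]
Y -> fault, evict Z, frames [Q, Y]
Z -> fault, evict Y, frames [Q, Z]
Q -> hit
Z -> hit
B -> fault, evict Z, frames [Q, B]
Z -> fault, evict B, frames [Q, Z]
Page faults: 14.

14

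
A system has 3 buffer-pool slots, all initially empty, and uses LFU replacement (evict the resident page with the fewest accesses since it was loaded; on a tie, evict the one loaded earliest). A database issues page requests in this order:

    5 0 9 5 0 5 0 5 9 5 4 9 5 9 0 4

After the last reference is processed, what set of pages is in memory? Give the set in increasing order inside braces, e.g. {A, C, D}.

{0, 4, 5}

5: miss, frames {5}
0: miss, frames {5,0}
9: miss, frames {5,0,9}
5: hit
0: hit
5: hit
0: hit
5: hit
9: hit
5: hit
4: miss, evict 9, frames {5,0,4}
9: miss, evict 4, frames {5,0,9}
5: hit
9: hit
0: hit
4: miss, evict 9, frames {5,0,4}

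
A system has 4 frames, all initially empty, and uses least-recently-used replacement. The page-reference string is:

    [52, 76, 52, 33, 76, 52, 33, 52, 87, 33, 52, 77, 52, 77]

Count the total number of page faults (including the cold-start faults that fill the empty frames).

52: fault, frames {52}
76: fault, frames {52,76}
52: hit
33: fault, frames {76,52,33}
76: hit
52: hit
33: hit
52: hit
87: fault, frames {76,33,52,87}
33: hit
52: hit
77: fault, evict 76, frames {87,33,52,77}
52: hit
77: hit
Page faults: 5.

5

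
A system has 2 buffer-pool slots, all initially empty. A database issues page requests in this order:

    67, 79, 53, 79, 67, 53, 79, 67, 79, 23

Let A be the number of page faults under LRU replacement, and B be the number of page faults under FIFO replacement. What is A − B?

Under LRU: F F F . F F F F . F → 8 faults.
Under FIFO: F F F . F . F . . F → 6 faults.
A − B = 8 − 6 = 2.

2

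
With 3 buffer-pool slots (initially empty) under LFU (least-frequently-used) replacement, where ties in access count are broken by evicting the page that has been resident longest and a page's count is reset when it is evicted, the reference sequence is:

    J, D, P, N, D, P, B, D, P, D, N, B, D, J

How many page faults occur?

8

J: miss, frames {J}
D: miss, frames {J,D}
P: miss, frames {J,D,P}
N: miss, evict J, frames {D,P,N}
D: hit
P: hit
B: miss, evict N, frames {D,P,B}
D: hit
P: hit
D: hit
N: miss, evict B, frames {D,P,N}
B: miss, evict N, frames {D,P,B}
D: hit
J: miss, evict B, frames {D,P,J}
Page faults: 8.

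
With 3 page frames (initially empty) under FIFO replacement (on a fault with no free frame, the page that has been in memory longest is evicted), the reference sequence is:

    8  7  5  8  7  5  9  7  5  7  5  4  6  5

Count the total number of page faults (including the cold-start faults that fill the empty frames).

7

8: fault, frames (8)
7: fault, frames (8 7)
5: fault, frames (8 7 5)
8: hit
7: hit
5: hit
9: fault, evict 8, frames (7 5 9)
7: hit
5: hit
7: hit
5: hit
4: fault, evict 7, frames (5 9 4)
6: fault, evict 5, frames (9 4 6)
5: fault, evict 9, frames (4 6 5)
Page faults: 7.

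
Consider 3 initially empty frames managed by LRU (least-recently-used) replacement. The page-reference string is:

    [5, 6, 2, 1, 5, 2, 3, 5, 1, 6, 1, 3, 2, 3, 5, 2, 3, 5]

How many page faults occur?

11

5: fault, frames (5)
6: fault, frames (5 6)
2: fault, frames (5 6 2)
1: fault, evict 5, frames (6 2 1)
5: fault, evict 6, frames (2 1 5)
2: hit
3: fault, evict 1, frames (5 2 3)
5: hit
1: fault, evict 2, frames (3 5 1)
6: fault, evict 3, frames (5 1 6)
1: hit
3: fault, evict 5, frames (6 1 3)
2: fault, evict 6, frames (1 3 2)
3: hit
5: fault, evict 1, frames (2 3 5)
2: hit
3: hit
5: hit
Page faults: 11.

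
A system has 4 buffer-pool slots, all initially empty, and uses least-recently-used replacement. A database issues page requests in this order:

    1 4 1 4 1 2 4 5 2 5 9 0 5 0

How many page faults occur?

1 → fault, frames [1]
4 → fault, frames [1, 4]
1 → hit
4 → hit
1 → hit
2 → fault, frames [4, 1, 2]
4 → hit
5 → fault, frames [1, 2, 4, 5]
2 → hit
5 → hit
9 → fault, evict 1, frames [4, 2, 5, 9]
0 → fault, evict 4, frames [2, 5, 9, 0]
5 → hit
0 → hit
Page faults: 6.

6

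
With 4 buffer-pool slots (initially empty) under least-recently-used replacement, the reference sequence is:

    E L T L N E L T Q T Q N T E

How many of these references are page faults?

7

E → fault, frames {E}
L → fault, frames {E,L}
T → fault, frames {E,L,T}
L → hit
N → fault, frames {E,T,L,N}
E → hit
L → hit
T → hit
Q → fault, evict N, frames {E,L,T,Q}
T → hit
Q → hit
N → fault, evict E, frames {L,T,Q,N}
T → hit
E → fault, evict L, frames {Q,N,T,E}
Page faults: 7.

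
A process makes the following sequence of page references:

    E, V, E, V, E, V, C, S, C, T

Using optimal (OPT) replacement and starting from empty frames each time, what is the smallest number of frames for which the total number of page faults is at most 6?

2

f=1: 10 faults
f=2: 5 faults
f=3: 5 faults
f=4: 5 faults
f=5: 5 faults
Smallest f with faults ≤ 6 is 2.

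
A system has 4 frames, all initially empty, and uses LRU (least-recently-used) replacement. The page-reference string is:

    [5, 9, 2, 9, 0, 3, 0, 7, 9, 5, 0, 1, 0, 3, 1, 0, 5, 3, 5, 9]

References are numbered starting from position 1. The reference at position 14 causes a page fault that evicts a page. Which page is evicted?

pos 1: 5: miss, frames [5]
pos 2: 9: miss, frames [5, 9]
pos 3: 2: miss, frames [5, 9, 2]
pos 4: 9: hit
pos 5: 0: miss, frames [5, 2, 9, 0]
pos 6: 3: miss, evict 5, frames [2, 9, 0, 3]
pos 7: 0: hit
pos 8: 7: miss, evict 2, frames [9, 3, 0, 7]
pos 9: 9: hit
pos 10: 5: miss, evict 3, frames [0, 7, 9, 5]
pos 11: 0: hit
pos 12: 1: miss, evict 7, frames [9, 5, 0, 1]
pos 13: 0: hit
pos 14: 3: miss, evict 9, frames [5, 1, 0, 3]
At position 14, page 9 is evicted.

9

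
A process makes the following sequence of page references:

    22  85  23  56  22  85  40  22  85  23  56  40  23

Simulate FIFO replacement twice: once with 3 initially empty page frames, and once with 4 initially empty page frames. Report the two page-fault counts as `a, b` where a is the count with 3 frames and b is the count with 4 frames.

9, 10

3 frames: F F F F F F F . . F F . . → 9 faults.
4 frames: F F F F . . F F F F F F . → 10 faults.
10 > 9: adding a frame increased faults — Belady's anomaly.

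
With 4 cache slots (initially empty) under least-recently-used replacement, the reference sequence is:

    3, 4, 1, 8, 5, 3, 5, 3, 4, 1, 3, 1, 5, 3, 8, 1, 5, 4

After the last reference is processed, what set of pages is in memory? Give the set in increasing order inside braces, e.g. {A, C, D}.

{1, 4, 5, 8}

3: miss, frames (3)
4: miss, frames (3 4)
1: miss, frames (3 4 1)
8: miss, frames (3 4 1 8)
5: miss, evict 3, frames (4 1 8 5)
3: miss, evict 4, frames (1 8 5 3)
5: hit
3: hit
4: miss, evict 1, frames (8 5 3 4)
1: miss, evict 8, frames (5 3 4 1)
3: hit
1: hit
5: hit
3: hit
8: miss, evict 4, frames (1 5 3 8)
1: hit
5: hit
4: miss, evict 3, frames (8 1 5 4)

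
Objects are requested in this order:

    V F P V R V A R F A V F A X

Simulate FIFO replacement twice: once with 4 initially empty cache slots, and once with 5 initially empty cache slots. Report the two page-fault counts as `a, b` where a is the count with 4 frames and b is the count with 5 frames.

4 frames: F F F . F . F . . . F F . F → 8 faults.
5 frames: F F F . F . F . . . . . . F → 6 faults.
6 < 8: adding a frame reduced faults, as is typical.

8, 6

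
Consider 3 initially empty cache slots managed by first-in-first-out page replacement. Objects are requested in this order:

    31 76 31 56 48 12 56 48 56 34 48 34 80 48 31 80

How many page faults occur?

9

31 -> fault, frames (31)
76 -> fault, frames (31 76)
31 -> hit
56 -> fault, frames (31 76 56)
48 -> fault, evict 31, frames (76 56 48)
12 -> fault, evict 76, frames (56 48 12)
56 -> hit
48 -> hit
56 -> hit
34 -> fault, evict 56, frames (48 12 34)
48 -> hit
34 -> hit
80 -> fault, evict 48, frames (12 34 80)
48 -> fault, evict 12, frames (34 80 48)
31 -> fault, evict 34, frames (80 48 31)
80 -> hit
Page faults: 9.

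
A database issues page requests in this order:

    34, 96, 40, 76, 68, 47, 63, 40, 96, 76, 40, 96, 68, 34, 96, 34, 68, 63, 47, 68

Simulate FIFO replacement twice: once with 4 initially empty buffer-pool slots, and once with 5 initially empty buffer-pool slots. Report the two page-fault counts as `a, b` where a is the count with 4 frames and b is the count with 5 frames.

4 frames: F F F F F F F F F F . . F F . . . F F . → 14 faults.
5 frames: F F F F F F F . F . F . . F . . F . F . → 12 faults.
12 < 14: adding a frame reduced faults, as is typical.

14, 12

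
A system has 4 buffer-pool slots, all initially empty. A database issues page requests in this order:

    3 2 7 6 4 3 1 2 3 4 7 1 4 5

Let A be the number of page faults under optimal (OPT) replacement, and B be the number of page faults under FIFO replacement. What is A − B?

-3

Under OPT: F F F F F . F . . . F . . F → 8 faults.
Under FIFO: F F F F F F F F . . F . F F → 11 faults.
A − B = 8 − 11 = -3.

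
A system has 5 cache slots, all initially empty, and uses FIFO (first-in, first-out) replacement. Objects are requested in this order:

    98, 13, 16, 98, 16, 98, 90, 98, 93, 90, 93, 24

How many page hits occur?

98: miss, frames [98]
13: miss, frames [98, 13]
16: miss, frames [98, 13, 16]
98: hit
16: hit
98: hit
90: miss, frames [98, 13, 16, 90]
98: hit
93: miss, frames [98, 13, 16, 90, 93]
90: hit
93: hit
24: miss, evict 98, frames [13, 16, 90, 93, 24]
Hits: 6.

6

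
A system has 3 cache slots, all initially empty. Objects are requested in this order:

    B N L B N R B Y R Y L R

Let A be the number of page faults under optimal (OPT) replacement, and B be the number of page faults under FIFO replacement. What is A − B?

Under OPT: F F F . . F . F . . . . → 5 faults.
Under FIFO: F F F . . F F F . . F F → 8 faults.
A − B = 5 − 8 = -3.

-3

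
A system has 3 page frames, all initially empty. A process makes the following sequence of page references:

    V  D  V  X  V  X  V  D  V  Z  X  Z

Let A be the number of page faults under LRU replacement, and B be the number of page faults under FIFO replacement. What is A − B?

1

Under LRU: F F . F . . . . . F F . → 5 faults.
Under FIFO: F F . F . . . . . F . . → 4 faults.
A − B = 5 − 4 = 1.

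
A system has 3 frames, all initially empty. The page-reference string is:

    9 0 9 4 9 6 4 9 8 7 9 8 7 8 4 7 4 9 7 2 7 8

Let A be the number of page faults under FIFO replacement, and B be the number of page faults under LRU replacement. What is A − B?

Under FIFO: F F . F . F . F F F . . . . F . . F . F F F → 12 faults.
Under LRU: F F . F . F . . F F . . . . F . . F . F . F → 10 faults.
A − B = 12 − 10 = 2.

2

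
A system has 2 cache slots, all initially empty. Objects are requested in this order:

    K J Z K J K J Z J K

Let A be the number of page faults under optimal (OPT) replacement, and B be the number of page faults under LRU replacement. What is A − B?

-1

Under OPT: F F F . F . . F . F → 6 faults.
Under LRU: F F F F F . . F . F → 7 faults.
A − B = 6 − 7 = -1.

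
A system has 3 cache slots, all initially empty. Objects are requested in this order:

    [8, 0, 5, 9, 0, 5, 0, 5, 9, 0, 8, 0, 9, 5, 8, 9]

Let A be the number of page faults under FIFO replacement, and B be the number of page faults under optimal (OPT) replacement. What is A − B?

2

Under FIFO: F F F F . . . . . . F F . F . F → 8 faults.
Under OPT: F F F F . . . . . . F . . F . . → 6 faults.
A − B = 8 − 6 = 2.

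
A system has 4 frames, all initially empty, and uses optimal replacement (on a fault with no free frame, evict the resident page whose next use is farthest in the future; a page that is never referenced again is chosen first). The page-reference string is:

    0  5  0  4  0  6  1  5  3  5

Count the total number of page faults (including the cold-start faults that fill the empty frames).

0: fault, frames [0]
5: fault, frames [0, 5]
0: hit
4: fault, frames [0, 5, 4]
0: hit
6: fault, frames [0, 5, 4, 6]
1: fault, evict 6, frames [0, 5, 4, 1]
5: hit
3: fault, evict 1, frames [0, 5, 4, 3]
5: hit
Page faults: 6.

6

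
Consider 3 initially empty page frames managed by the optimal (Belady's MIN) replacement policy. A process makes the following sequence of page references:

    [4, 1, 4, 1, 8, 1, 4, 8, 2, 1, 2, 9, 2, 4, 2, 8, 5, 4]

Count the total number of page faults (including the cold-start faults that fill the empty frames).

4 -> fault, frames [4]
1 -> fault, frames [4, 1]
4 -> hit
1 -> hit
8 -> fault, frames [4, 1, 8]
1 -> hit
4 -> hit
8 -> hit
2 -> fault, evict 8, frames [4, 1, 2]
1 -> hit
2 -> hit
9 -> fault, evict 1, frames [4, 2, 9]
2 -> hit
4 -> hit
2 -> hit
8 -> fault, evict 9, frames [4, 2, 8]
5 -> fault, evict 8, frames [4, 2, 5]
4 -> hit
Page faults: 7.

7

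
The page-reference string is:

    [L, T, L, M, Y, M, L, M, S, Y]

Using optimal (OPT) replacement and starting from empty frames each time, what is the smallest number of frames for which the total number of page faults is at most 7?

2

f=1: 10 faults
f=2: 7 faults
f=3: 5 faults
f=4: 5 faults
f=5: 5 faults
Smallest f with faults ≤ 7 is 2.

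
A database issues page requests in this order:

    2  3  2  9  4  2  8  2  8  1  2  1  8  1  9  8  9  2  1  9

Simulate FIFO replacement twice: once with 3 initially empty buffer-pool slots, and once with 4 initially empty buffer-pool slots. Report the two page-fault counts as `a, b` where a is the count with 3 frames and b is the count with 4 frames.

3 frames: F F . F F F F . . F . . . . F . . F . . → 9 faults.
4 frames: F F . F F . F F . F . . . . F . . . . . → 8 faults.
8 < 9: adding a frame reduced faults, as is typical.

9, 8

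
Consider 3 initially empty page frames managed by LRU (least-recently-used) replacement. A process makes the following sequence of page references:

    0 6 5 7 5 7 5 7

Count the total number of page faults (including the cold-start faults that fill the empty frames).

4

0 -> miss, frames {0}
6 -> miss, frames {0,6}
5 -> miss, frames {0,6,5}
7 -> miss, evict 0, frames {6,5,7}
5 -> hit
7 -> hit
5 -> hit
7 -> hit
Page faults: 4.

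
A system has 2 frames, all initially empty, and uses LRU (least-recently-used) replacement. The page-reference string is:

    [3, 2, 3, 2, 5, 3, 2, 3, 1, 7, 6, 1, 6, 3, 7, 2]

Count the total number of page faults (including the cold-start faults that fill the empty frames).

3 → miss, frames {3}
2 → miss, frames {3,2}
3 → hit
2 → hit
5 → miss, evict 3, frames {2,5}
3 → miss, evict 2, frames {5,3}
2 → miss, evict 5, frames {3,2}
3 → hit
1 → miss, evict 2, frames {3,1}
7 → miss, evict 3, frames {1,7}
6 → miss, evict 1, frames {7,6}
1 → miss, evict 7, frames {6,1}
6 → hit
3 → miss, evict 1, frames {6,3}
7 → miss, evict 6, frames {3,7}
2 → miss, evict 3, frames {7,2}
Page faults: 12.

12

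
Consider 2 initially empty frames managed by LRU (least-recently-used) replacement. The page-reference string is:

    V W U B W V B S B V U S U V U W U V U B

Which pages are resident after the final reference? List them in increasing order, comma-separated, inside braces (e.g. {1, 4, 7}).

{B, U}

V -> miss, frames (V)
W -> miss, frames (V W)
U -> miss, evict V, frames (W U)
B -> miss, evict W, frames (U B)
W -> miss, evict U, frames (B W)
V -> miss, evict B, frames (W V)
B -> miss, evict W, frames (V B)
S -> miss, evict V, frames (B S)
B -> hit
V -> miss, evict S, frames (B V)
U -> miss, evict B, frames (V U)
S -> miss, evict V, frames (U S)
U -> hit
V -> miss, evict S, frames (U V)
U -> hit
W -> miss, evict V, frames (U W)
U -> hit
V -> miss, evict W, frames (U V)
U -> hit
B -> miss, evict V, frames (U B)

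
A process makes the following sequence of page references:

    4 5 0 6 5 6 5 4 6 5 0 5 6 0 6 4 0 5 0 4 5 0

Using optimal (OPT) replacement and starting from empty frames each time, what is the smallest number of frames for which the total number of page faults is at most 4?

4

f=1: 22 faults
f=2: 12 faults
f=3: 6 faults
f=4: 4 faults
Smallest f with faults ≤ 4 is 4.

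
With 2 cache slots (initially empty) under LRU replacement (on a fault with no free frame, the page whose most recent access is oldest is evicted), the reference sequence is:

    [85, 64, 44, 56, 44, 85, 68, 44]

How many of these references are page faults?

85: miss, frames (85)
64: miss, frames (85 64)
44: miss, evict 85, frames (64 44)
56: miss, evict 64, frames (44 56)
44: hit
85: miss, evict 56, frames (44 85)
68: miss, evict 44, frames (85 68)
44: miss, evict 85, frames (68 44)
Page faults: 7.

7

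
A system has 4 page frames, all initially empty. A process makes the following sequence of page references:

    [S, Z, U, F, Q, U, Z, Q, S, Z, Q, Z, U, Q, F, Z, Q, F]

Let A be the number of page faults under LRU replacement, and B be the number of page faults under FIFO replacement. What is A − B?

-3

Under LRU: F F F F F . . . F . . . . . F . . . → 7 faults.
Under FIFO: F F F F F . . . F F . . F . F . F . → 10 faults.
A − B = 7 − 10 = -3.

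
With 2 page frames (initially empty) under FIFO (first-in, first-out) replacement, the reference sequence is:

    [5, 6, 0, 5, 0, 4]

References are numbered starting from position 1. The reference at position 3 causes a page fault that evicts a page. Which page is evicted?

pos 1: 5 → miss, frames {5}
pos 2: 6 → miss, frames {5,6}
pos 3: 0 → miss, evict 5, frames {6,0}
At position 3, page 5 is evicted.

5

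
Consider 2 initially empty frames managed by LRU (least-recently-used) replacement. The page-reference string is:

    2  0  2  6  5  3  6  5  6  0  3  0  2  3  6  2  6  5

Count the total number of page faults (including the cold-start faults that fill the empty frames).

2 → miss, frames {2}
0 → miss, frames {2,0}
2 → hit
6 → miss, evict 0, frames {2,6}
5 → miss, evict 2, frames {6,5}
3 → miss, evict 6, frames {5,3}
6 → miss, evict 5, frames {3,6}
5 → miss, evict 3, frames {6,5}
6 → hit
0 → miss, evict 5, frames {6,0}
3 → miss, evict 6, frames {0,3}
0 → hit
2 → miss, evict 3, frames {0,2}
3 → miss, evict 0, frames {2,3}
6 → miss, evict 2, frames {3,6}
2 → miss, evict 3, frames {6,2}
6 → hit
5 → miss, evict 2, frames {6,5}
Page faults: 14.

14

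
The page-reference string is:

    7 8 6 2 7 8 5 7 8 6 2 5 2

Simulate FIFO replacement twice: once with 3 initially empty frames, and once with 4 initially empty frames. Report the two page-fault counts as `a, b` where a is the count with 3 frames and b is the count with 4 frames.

9, 10

3 frames: F F F F F F F . . F F . . → 9 faults.
4 frames: F F F F . . F F F F F F . → 10 faults.
10 > 9: adding a frame increased faults — Belady's anomaly.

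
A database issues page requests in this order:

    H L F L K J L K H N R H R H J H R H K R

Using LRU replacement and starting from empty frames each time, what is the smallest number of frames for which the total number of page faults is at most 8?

5

f=1: 20 faults
f=2: 15 faults
f=3: 10 faults
f=4: 10 faults
f=5: 8 faults
f=6: 7 faults
f=7: 7 faults
Smallest f with faults ≤ 8 is 5.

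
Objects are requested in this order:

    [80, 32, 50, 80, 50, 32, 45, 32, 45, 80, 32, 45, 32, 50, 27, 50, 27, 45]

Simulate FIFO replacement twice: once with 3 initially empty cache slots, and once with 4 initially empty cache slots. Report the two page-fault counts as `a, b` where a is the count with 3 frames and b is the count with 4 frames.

3 frames: F F F . . . F . . F F . . F F . . F → 9 faults.
4 frames: F F F . . . F . . . . . . . F . . . → 5 faults.
5 < 9: adding a frame reduced faults, as is typical.

9, 5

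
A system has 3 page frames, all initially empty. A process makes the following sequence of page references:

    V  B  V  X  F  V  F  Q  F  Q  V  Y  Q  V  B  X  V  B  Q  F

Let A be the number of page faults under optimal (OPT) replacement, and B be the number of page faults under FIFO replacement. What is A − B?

-2

Under OPT: F F . F F . . F . . . F . . F F . . F F → 10 faults.
Under FIFO: F F . F F F . F . . . F . . F F F . F F → 12 faults.
A − B = 10 − 12 = -2.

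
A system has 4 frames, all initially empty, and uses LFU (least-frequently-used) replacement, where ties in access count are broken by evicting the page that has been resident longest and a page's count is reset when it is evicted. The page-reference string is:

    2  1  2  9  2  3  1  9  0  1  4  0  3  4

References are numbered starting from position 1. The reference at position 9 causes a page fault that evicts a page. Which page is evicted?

3

pos 1: 2: fault, frames (2)
pos 2: 1: fault, frames (2 1)
pos 3: 2: hit
pos 4: 9: fault, frames (2 1 9)
pos 5: 2: hit
pos 6: 3: fault, frames (2 1 9 3)
pos 7: 1: hit
pos 8: 9: hit
pos 9: 0: fault, evict 3, frames (2 1 9 0)
At position 9, page 3 is evicted.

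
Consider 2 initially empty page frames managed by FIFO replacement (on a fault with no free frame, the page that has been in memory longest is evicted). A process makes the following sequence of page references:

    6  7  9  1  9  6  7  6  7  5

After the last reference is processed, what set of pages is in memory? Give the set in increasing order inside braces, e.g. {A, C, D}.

{5, 7}

6 -> fault, frames [6]
7 -> fault, frames [6, 7]
9 -> fault, evict 6, frames [7, 9]
1 -> fault, evict 7, frames [9, 1]
9 -> hit
6 -> fault, evict 9, frames [1, 6]
7 -> fault, evict 1, frames [6, 7]
6 -> hit
7 -> hit
5 -> fault, evict 6, frames [7, 5]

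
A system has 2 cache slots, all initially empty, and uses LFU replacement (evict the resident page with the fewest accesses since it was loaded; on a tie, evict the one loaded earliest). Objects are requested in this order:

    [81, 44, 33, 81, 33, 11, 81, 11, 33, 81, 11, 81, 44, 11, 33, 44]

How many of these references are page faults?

13

81 -> fault, frames [81]
44 -> fault, frames [81, 44]
33 -> fault, evict 81, frames [44, 33]
81 -> fault, evict 44, frames [33, 81]
33 -> hit
11 -> fault, evict 81, frames [33, 11]
81 -> fault, evict 11, frames [33, 81]
11 -> fault, evict 81, frames [33, 11]
33 -> hit
81 -> fault, evict 11, frames [33, 81]
11 -> fault, evict 81, frames [33, 11]
81 -> fault, evict 11, frames [33, 81]
44 -> fault, evict 81, frames [33, 44]
11 -> fault, evict 44, frames [33, 11]
33 -> hit
44 -> fault, evict 11, frames [33, 44]
Page faults: 13.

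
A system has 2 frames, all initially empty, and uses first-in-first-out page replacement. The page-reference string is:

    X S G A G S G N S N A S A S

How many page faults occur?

9

X -> fault, frames {X}
S -> fault, frames {X,S}
G -> fault, evict X, frames {S,G}
A -> fault, evict S, frames {G,A}
G -> hit
S -> fault, evict G, frames {A,S}
G -> fault, evict A, frames {S,G}
N -> fault, evict S, frames {G,N}
S -> fault, evict G, frames {N,S}
N -> hit
A -> fault, evict N, frames {S,A}
S -> hit
A -> hit
S -> hit
Page faults: 9.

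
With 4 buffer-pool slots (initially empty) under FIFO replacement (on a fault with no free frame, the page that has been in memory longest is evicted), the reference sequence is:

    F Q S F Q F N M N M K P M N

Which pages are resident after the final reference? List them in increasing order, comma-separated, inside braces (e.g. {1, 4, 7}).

F: miss, frames (F)
Q: miss, frames (F Q)
S: miss, frames (F Q S)
F: hit
Q: hit
F: hit
N: miss, frames (F Q S N)
M: miss, evict F, frames (Q S N M)
N: hit
M: hit
K: miss, evict Q, frames (S N M K)
P: miss, evict S, frames (N M K P)
M: hit
N: hit

{K, M, N, P}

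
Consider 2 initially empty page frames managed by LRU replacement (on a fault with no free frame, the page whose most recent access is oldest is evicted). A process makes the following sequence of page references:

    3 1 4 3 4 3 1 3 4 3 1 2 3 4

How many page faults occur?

3 → miss, frames (3)
1 → miss, frames (3 1)
4 → miss, evict 3, frames (1 4)
3 → miss, evict 1, frames (4 3)
4 → hit
3 → hit
1 → miss, evict 4, frames (3 1)
3 → hit
4 → miss, evict 1, frames (3 4)
3 → hit
1 → miss, evict 4, frames (3 1)
2 → miss, evict 3, frames (1 2)
3 → miss, evict 1, frames (2 3)
4 → miss, evict 2, frames (3 4)
Page faults: 10.

10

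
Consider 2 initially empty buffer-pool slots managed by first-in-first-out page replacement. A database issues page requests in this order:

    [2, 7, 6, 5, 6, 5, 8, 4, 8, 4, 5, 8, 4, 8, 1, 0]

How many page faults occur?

11

2 → miss, frames [2]
7 → miss, frames [2, 7]
6 → miss, evict 2, frames [7, 6]
5 → miss, evict 7, frames [6, 5]
6 → hit
5 → hit
8 → miss, evict 6, frames [5, 8]
4 → miss, evict 5, frames [8, 4]
8 → hit
4 → hit
5 → miss, evict 8, frames [4, 5]
8 → miss, evict 4, frames [5, 8]
4 → miss, evict 5, frames [8, 4]
8 → hit
1 → miss, evict 8, frames [4, 1]
0 → miss, evict 4, frames [1, 0]
Page faults: 11.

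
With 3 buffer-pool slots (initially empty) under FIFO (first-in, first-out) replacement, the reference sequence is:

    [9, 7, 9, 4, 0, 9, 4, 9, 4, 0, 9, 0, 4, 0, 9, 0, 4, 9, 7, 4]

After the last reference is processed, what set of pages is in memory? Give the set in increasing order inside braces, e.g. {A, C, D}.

9: miss, frames (9)
7: miss, frames (9 7)
9: hit
4: miss, frames (9 7 4)
0: miss, evict 9, frames (7 4 0)
9: miss, evict 7, frames (4 0 9)
4: hit
9: hit
4: hit
0: hit
9: hit
0: hit
4: hit
0: hit
9: hit
0: hit
4: hit
9: hit
7: miss, evict 4, frames (0 9 7)
4: miss, evict 0, frames (9 7 4)

{4, 7, 9}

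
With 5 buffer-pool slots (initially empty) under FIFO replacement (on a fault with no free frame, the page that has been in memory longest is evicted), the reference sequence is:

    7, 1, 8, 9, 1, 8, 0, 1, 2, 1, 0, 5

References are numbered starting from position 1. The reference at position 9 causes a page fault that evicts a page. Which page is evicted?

7

pos 1: 7: miss, frames [7]
pos 2: 1: miss, frames [7, 1]
pos 3: 8: miss, frames [7, 1, 8]
pos 4: 9: miss, frames [7, 1, 8, 9]
pos 5: 1: hit
pos 6: 8: hit
pos 7: 0: miss, frames [7, 1, 8, 9, 0]
pos 8: 1: hit
pos 9: 2: miss, evict 7, frames [1, 8, 9, 0, 2]
At position 9, page 7 is evicted.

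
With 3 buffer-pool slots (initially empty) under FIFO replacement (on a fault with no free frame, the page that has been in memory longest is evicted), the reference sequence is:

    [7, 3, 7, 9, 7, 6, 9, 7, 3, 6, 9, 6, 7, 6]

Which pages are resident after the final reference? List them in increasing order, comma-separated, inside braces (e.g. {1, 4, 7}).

7 → fault, frames {7}
3 → fault, frames {7,3}
7 → hit
9 → fault, frames {7,3,9}
7 → hit
6 → fault, evict 7, frames {3,9,6}
9 → hit
7 → fault, evict 3, frames {9,6,7}
3 → fault, evict 9, frames {6,7,3}
6 → hit
9 → fault, evict 6, frames {7,3,9}
6 → fault, evict 7, frames {3,9,6}
7 → fault, evict 3, frames {9,6,7}
6 → hit

{6, 7, 9}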